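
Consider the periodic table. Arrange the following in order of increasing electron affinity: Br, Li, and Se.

Atoms with high Z_eff and room in the valence shell (especially the halogens) have the most exothermic electron affinities.
Neither a single period nor a single group — weigh both effects.
Se > Li: period and group pull opposite ways; the across-period shift dominates (195 vs 60 kJ/mol).
Br > Se: Br lies to the right of Se in period 4, so the across-period effect alone puts Br higher.
Tabulated electron affinity (kJ/mol): Li 60, Se 195, Br 325.
So from lowest to highest: Li < Se < Br.

Li < Se < Br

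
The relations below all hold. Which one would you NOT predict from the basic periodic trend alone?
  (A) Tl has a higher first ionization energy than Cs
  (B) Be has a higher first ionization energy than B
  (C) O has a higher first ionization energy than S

(B)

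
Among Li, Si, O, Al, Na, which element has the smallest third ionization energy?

IE_3 is the cost of taking one more electron from the +2 cation: Li²⁺ is already 1 electron into the core; Si²⁺ still has 2 valence electrons; O²⁺ still has 4 valence electrons; Al²⁺ still has 1 valence electron; Na²⁺ is already 1 electron into the core.
Core electrons are held far more tightly than valence electrons, so Na and Li top the IE_3 order.
Valence configurations: Si²⁺ [Ne]3s², O²⁺ [He]2s²2p², Al²⁺ [Ne]3s¹.
Tabulated IE_3 (kJ/mol): Li 11815, Si 3232, O 5300, Al 2745, Na 6910.
So the third ionization energies run Al < Si < O < Na < Li.

Al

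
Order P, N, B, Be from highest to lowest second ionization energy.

N > B > P > Be

The second ionization energy removes an electron from the +1 ion. For each element: P⁺ still has 4 valence electrons; N⁺ still has 4 valence electrons; B⁺ still has 2 valence electrons; Be⁺ still has 1 valence electron.
All are still removing valence electrons, so compare the +1 ions as you would atoms: IE_2 generally rises across a period (higher Z_eff) and falls down a group (larger shell), subject to the usual subshell exceptions.
Valence configurations: P⁺ [Ne]3s²3p², N⁺ [He]2s²2p², B⁺ [He]2s², Be⁺ [He]2s¹.
The numbers (kJ/mol): P 1907, N 2856, B 2427, Be 1757.
So the second ionization energies run Be < P < B < N.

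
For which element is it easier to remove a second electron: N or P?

P

After 1 electron has been removed, what remains? N⁺ still has 4 valence electrons; P⁺ still has 4 valence electrons.
All are still removing valence electrons, so compare the +1 ions as you would atoms: IE_2 generally rises across a period (higher Z_eff) and falls down a group (larger shell), subject to the usual subshell exceptions.
Valence configurations: N⁺ [He]2s²2p², P⁺ [Ne]3s²3p².
The numbers (kJ/mol): N 2856, P 1907.
Putting it together, IE_2: P < N.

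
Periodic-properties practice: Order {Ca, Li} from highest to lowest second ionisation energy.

The second ionization energy removes an electron from the +1 ion. For each element: Ca⁺ still has 1 valence electron; Li⁺ is the bare [He] core.
Breaking into a closed-shell core is much more expensive than removing a leftover valence electron — Li has the largest IE_2 here.
Tabulated IE_2 (kJ/mol): Ca 1145, Li 7298.
So the second ionization energies run Ca < Li.

Li > Ca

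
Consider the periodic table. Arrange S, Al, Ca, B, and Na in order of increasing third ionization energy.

Al, S, B, Ca, Na

IE_3 is the cost of taking one more electron from the +2 cation: S²⁺ still has 4 valence electrons; Al²⁺ still has 1 valence electron; Ca²⁺ is the bare [Ar] core; B²⁺ still has 1 valence electron; Na²⁺ is already 1 electron into the core.
Breaking into a closed-shell core is much more expensive than removing a leftover valence electron — Ca and Na have the largest IE_3 here.
Valence configurations: S²⁺ [Ne]3s²3p², Al²⁺ [Ne]3s¹, B²⁺ [He]2s¹.
Approximate IE_3 values (kJ/mol): S 3357, Al 2745, Ca 4912, B 3660, Na 6910.
So the third ionization energies run Al < S < B < Ca < Na.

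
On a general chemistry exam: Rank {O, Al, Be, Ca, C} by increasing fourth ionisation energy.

Consider each +3 ion: O³⁺ still has 3 valence electrons; Al³⁺ is the bare [Ne] core; Be³⁺ is already 1 electron into the core; Ca³⁺ is already 1 electron into the core; C³⁺ still has 1 valence electron.
Usually core removal costs more than valence removal, but here the competition is close: a tightly held n=2 valence electron can cost more to remove than an n=3 core electron, so the actual values have to decide it.
Valence configurations: O³⁺ [He]2s²2p¹, C³⁺ [He]2s¹.
Approximate IE_4 values (kJ/mol): O 7469, Al 11577, Be 21007, Ca 6491, C 6223.
Putting it together, IE_4: C < Ca < O < Al < Be.

C, Ca, O, Al, Be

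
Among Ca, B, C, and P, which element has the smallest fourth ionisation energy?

P

IE_4 is the cost of taking one more electron from the +3 cation: Ca³⁺ is already 1 electron into the core; B³⁺ is the bare [He] core; C³⁺ still has 1 valence electron; P³⁺ still has 2 valence electrons.
Core electrons are held far more tightly than valence electrons, so Ca and B top the IE_4 order.
Valence configurations: C³⁺ [He]2s¹, P³⁺ [Ne]3s².
Tabulated IE_4 (kJ/mol): Ca 6491, B 25026, C 6223, P 4964.
Putting it together, IE_4: P < C < Ca < B.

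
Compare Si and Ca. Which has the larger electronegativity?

Si is in period 3, group 14; Ca is in period 4, group 2.
Electronegativity increases across a period and decreases down a group, tracking effective nuclear charge and atomic size.
These span different periods and groups, so the two trends combine.
Si > Ca: relative to Ca, both the across-period and down-group shifts push Si's electronegativity up.
For reference (Pauling): Si 1.90, Ca 1.00.
So Si has the larger electronegativity (Si > Ca).

Si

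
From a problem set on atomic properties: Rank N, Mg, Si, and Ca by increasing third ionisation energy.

Si, N, Ca, Mg

The third ionization energy removes an electron from the +2 ion. For each element: N²⁺ still has 3 valence electrons; Mg²⁺ is the bare [Ne] core; Si²⁺ still has 2 valence electrons; Ca²⁺ is the bare [Ar] core.
Pulling an electron out of a noble-gas core costs far more than removing a remaining valence electron, so Ca and Mg sit at the high end of IE_3.
Valence configurations: N²⁺ [He]2s²2p¹, Si²⁺ [Ne]3s².
Tabulated IE_3 (kJ/mol): N 4578, Mg 7733, Si 3232, Ca 4912.
Putting it together, IE_3: Si < N < Ca < Mg.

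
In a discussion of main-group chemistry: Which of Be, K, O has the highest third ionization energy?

The third ionization energy removes an electron from the +2 ion. For each element: Be²⁺ is the bare [He] core; K²⁺ is already 1 electron into the core; O²⁺ still has 4 valence electrons.
Usually core removal costs more than valence removal, but here the competition is close: a tightly held n=2 valence electron can cost more to remove than an n=3 core electron, so the actual values have to decide it.
Tabulated IE_3 (kJ/mol): Be 14849, K 4420, O 5300.
Hence IE_3: K < O < Be.

Be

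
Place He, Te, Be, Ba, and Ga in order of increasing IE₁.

First ionization energy rises across a period (greater Z_eff holds electrons more tightly) and falls down a group (valence electrons are farther from the nucleus).
Here both period and group differ, so the two effects have to be weighed against each other.
Ga > Ba: relative to Ba, both the across-period and down-group shifts push Ga's first ionization energy up.
Te > Ga: the two effects oppose for this pair; the across-period effect wins (869 vs 579 kJ/mol).
Be > Te: period and group pull opposite ways; the down-group shift dominates (900 vs 869 kJ/mol).
He > Be: both effects reinforce here, so He is clearly the higher of the two.
Approximate values (kJ/mol): He 2372, Be 900, Ga 579, Te 869, Ba 503.
So from lowest to highest: Ba < Ga < Te < Be < He.

Ba < Ga < Te < Be < He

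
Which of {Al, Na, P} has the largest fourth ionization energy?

Al

After 3 electrons have been removed, what remains? Al³⁺ is the bare [Ne] core; Na³⁺ is already 2 electrons into the core; P³⁺ still has 2 valence electrons.
Core electrons are held far more tightly than valence electrons, so Na and Al top the IE_4 order.
The numbers (kJ/mol): Al 11577, Na 9543, P 4964.
Hence IE_4: P < Na < Al.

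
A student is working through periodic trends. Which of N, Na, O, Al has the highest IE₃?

IE_3 is the cost of taking one more electron from the +2 cation: N²⁺ still has 3 valence electrons; Na²⁺ is already 1 electron into the core; O²⁺ still has 4 valence electrons; Al²⁺ still has 1 valence electron.
Pulling an electron out of a noble-gas core costs far more than removing a remaining valence electron, so Na sits at the high end of IE_3.
Valence configurations: N²⁺ [He]2s²2p¹, O²⁺ [He]2s²2p², Al²⁺ [Ne]3s¹.
Approximate IE_3 values (kJ/mol): N 4578, Na 6910, O 5300, Al 2745.
Putting it together, IE_3: Al < N < O < Na.

Na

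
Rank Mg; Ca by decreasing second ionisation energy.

After 1 electron has been removed, what remains? Mg⁺ still has 1 valence electron; Ca⁺ still has 1 valence electron.
All are still removing valence electrons, so compare the +1 ions as you would atoms: IE_2 generally rises across a period (higher Z_eff) and falls down a group (larger shell), subject to the usual subshell exceptions.
Valence configurations: Mg⁺ [Ne]3s¹, Ca⁺ [Ar]4s¹.
The numbers (kJ/mol): Mg 1451, Ca 1145.
So the second ionization energies run Ca < Mg.

Mg > Ca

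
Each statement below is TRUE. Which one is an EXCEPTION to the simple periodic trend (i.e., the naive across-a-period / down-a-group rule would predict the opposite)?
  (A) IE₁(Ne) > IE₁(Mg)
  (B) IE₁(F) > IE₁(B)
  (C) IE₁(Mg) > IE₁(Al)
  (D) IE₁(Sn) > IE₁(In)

(C)

The general trend: first ionization energy increases across a period and decreases down a group.
(A) Ne (period 2, group 18) vs Mg (period 3, group 2): the stated order agrees with the simple trend.
(B) F (period 2, group 17) vs B (period 2, group 13): the stated order agrees with the simple trend.
(C) Mg (period 3, group 2) vs Al (period 3, group 13): the stated order contradicts the simple trend.
(D) Sn (period 5, group 14) vs In (period 5, group 13): the stated order agrees with the simple trend.
The exception is (C): Al's single 3p electron is easier to remove than one from Mg's filled 3s².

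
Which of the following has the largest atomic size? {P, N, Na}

N is in period 2, group 15; Na is in period 3, group 1; P is in period 3, group 15.
Across a period the added protons contract the valence shell; down a group each new principal shell makes the atom larger.
Neither a single period nor a single group — weigh both effects.
P > N: they share group 15; the group trend gives P the larger value.
Na > P: both are in period 3; the period trend gives Na the larger value.
Approximate values (pm): N 71, Na 155, P 111.
The largest atomic size among these belongs to Na.

Na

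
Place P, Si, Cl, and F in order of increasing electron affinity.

F is in period 2, group 17; Si is in period 3, group 14; P is in period 3, group 15; Cl is in period 3, group 17.
EA tends to increase across a period and decrease down a group, though the pattern is less regular than for IE or radius.
These span different periods and groups, so the two trends combine.
Si > P: this pair runs against the simple trend — see the exception note.
F > Si: both effects reinforce here, so F is clearly the higher of the two.
Cl > F: this pair runs against the simple trend — see the exception note.
Note the exception: Si has a higher electron affinity than P, contrary to the simple trend — adding an electron to P's half-filled 3p³ is unfavourable, so Si (3p²) has the more exothermic EA.
Note the exception: Cl has a higher electron affinity than F, contrary to the simple trend — F's small 2p subshell makes the incoming electron feel strong e⁻–e⁻ repulsion, so Cl actually releases more energy on gaining an electron.
Tabulated electron affinity (kJ/mol): F 328, Si 134, P 72, Cl 349.
So from lowest to highest: P < Si < F < Cl.

P, Si, F, Cl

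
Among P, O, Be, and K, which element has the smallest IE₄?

After 3 electrons have been removed, what remains? P³⁺ still has 2 valence electrons; O³⁺ still has 3 valence electrons; Be³⁺ is already 1 electron into the core; K³⁺ is already 2 electrons into the core.
Usually core removal costs more than valence removal, but here the competition is close: a tightly held n=2 valence electron can cost more to remove than an n=3 core electron, so the actual values have to decide it.
Valence configurations: P³⁺ [Ne]3s², O³⁺ [He]2s²2p¹.
The numbers (kJ/mol): P 4964, O 7469, Be 21007, K 5877.
Hence IE_4: P < K < O < Be.

P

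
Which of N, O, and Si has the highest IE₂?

O

Consider each +1 ion: N⁺ still has 4 valence electrons; O⁺ still has 5 valence electrons; Si⁺ still has 3 valence electrons.
All are still removing valence electrons, so compare the +1 ions as you would atoms: IE_2 generally rises across a period (higher Z_eff) and falls down a group (larger shell), subject to the usual subshell exceptions.
Valence configurations: N⁺ [He]2s²2p², O⁺ [He]2s²2p³, Si⁺ [Ne]3s²3p¹.
Approximate IE_2 values (kJ/mol): N 2856, O 3388, Si 1577.
Overall IE_2 order: Si < N < O.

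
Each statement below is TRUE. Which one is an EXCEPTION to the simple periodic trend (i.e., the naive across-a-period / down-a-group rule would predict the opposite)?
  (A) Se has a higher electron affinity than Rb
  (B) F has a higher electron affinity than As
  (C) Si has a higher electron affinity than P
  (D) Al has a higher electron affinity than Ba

The general trend: electron affinity increases across a period and decreases down a group.
(A) Se (period 4, group 16) vs Rb (period 5, group 1): the stated order agrees with the simple trend.
(B) F (period 2, group 17) vs As (period 4, group 15): the stated order agrees with the simple trend.
(C) Si (period 3, group 14) vs P (period 3, group 15): the stated order contradicts the simple trend.
(D) Al (period 3, group 13) vs Ba (period 6, group 2): the stated order agrees with the simple trend.
The exception is (C): adding an electron to P's half-filled 3p³ is unfavourable, so Si (3p²) has the more exothermic EA.

(C)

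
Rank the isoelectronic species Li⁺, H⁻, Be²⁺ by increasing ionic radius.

Be²⁺ < Li⁺ < H⁻

All of these have 2 electrons, so size is governed by nuclear charge alone: the more protons, the stronger the pull on the same electron cloud, and the smaller the ion.
Nuclear charges: Be²⁺ (Z=4), Li⁺ (Z=3), H⁻ (Z=1).
Smallest to largest: Be²⁺ < Li⁺ < H⁻.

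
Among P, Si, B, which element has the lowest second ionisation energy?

The second ionization energy removes an electron from the +1 ion. For each element: P⁺ still has 4 valence electrons; Si⁺ still has 3 valence electrons; B⁺ still has 2 valence electrons.
All are still removing valence electrons, so compare the +1 ions as you would atoms: IE_2 generally rises across a period (higher Z_eff) and falls down a group (larger shell), subject to the usual subshell exceptions.
Valence configurations: P⁺ [Ne]3s²3p², Si⁺ [Ne]3s²3p¹, B⁺ [He]2s².
The numbers (kJ/mol): P 1907, Si 1577, B 2427.
Hence IE_2: Si < P < B.

Si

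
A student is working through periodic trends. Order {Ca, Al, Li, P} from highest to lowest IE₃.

Li > Ca > P > Al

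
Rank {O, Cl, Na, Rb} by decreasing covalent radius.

O is in period 2, group 16; Na is in period 3, group 1; Cl is in period 3, group 17; Rb is in period 5, group 1.
Across a period the added protons contract the valence shell; down a group each new principal shell makes the atom larger.
Here both period and group differ, so the two effects have to be weighed against each other.
Cl > O: the two effects oppose for this pair; the down-group effect wins (99 vs 63 pm).
Na > Cl: Na lies to the left of Cl in period 3, so the across-period effect alone puts Na larger.
Rb > Na: Rb sits below Na in group 1, so the down-group effect alone puts Rb larger.
For reference (pm): O 63, Na 155, Cl 99, Rb 210.
So from largest to smallest: Rb > Na > Cl > O.

Rb > Na > Cl > O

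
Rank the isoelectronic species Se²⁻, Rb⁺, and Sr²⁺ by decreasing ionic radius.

Se²⁻ > Rb⁺ > Sr²⁺

All of these have 36 electrons, so size is governed by nuclear charge alone: the more protons, the stronger the pull on the same electron cloud, and the smaller the ion.
Nuclear charges: Sr²⁺ (Z=38), Rb⁺ (Z=37), Se²⁻ (Z=34).
Largest to smallest: Se²⁻ > Rb⁺ > Sr²⁺.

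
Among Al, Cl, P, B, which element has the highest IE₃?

Cl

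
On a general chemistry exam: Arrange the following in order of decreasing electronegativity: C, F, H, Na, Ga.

H is in period 1, group 1; C is in period 2, group 14; F is in period 2, group 17; Na is in period 3, group 1; Ga is in period 4, group 13.
Electronegativity increases across a period and decreases down a group, tracking effective nuclear charge and atomic size.
Neither a single period nor a single group — weigh both effects.
Ga > Na: period and group pull opposite ways; the across-period shift dominates (1.81 vs 0.93).
H > Ga: period and group pull opposite ways; the down-group shift dominates (2.20 vs 1.81).
C > H: the two effects oppose for this pair; the across-period effect wins (2.55 vs 2.20).
F > C: F lies to the right of C in period 2, so the across-period effect alone puts F higher.
Approximate values (Pauling): H 2.20, C 2.55, F 3.98, Na 0.93, Ga 1.81.
So from highest to lowest: F > C > H > Ga > Na.

F, C, H, Ga, Na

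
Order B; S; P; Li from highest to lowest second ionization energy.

Li, B, S, P

The second ionization energy removes an electron from the +1 ion. For each element: B⁺ still has 2 valence electrons; S⁺ still has 5 valence electrons; P⁺ still has 4 valence electrons; Li⁺ is the bare [He] core.
Pulling an electron out of a noble-gas core costs far more than removing a remaining valence electron, so Li sits at the high end of IE_2.
Valence configurations: B⁺ [He]2s², S⁺ [Ne]3s²3p³, P⁺ [Ne]3s²3p².
Approximate IE_2 values (kJ/mol): B 2427, S 2252, P 1907, Li 7298.
Overall IE_2 order: P < S < B < Li.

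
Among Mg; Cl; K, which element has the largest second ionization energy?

K

The second ionization energy removes an electron from the +1 ion. For each element: Mg⁺ still has 1 valence electron; Cl⁺ still has 6 valence electrons; K⁺ is the bare [Ar] core.
Breaking into a closed-shell core is much more expensive than removing a leftover valence electron — K has the largest IE_2 here.
Valence configurations: Mg⁺ [Ne]3s¹, Cl⁺ [Ne]3s²3p⁴.
Tabulated IE_2 (kJ/mol): Mg 1451, Cl 2298, K 3052.
Putting it together, IE_2: Mg < Cl < K.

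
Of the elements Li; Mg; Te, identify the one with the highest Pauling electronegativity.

Te

Li is in period 2, group 1; Mg is in period 3, group 2; Te is in period 5, group 16.
Atoms toward the upper right of the periodic table pull bonding electrons most strongly.
Neither a single period nor a single group — weigh both effects.
Mg > Li: period and group pull opposite ways; the across-period shift dominates (1.31 vs 0.98).
Te > Mg: the two effects oppose for this pair; the across-period effect wins (2.10 vs 1.31).
Tabulated electronegativity (Pauling): Li 0.98, Mg 1.31, Te 2.10.
The highest Pauling electronegativity among these belongs to Te.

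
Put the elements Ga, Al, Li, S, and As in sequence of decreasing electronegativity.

S > As > Ga > Al > Li

Li is in period 2, group 1; Al is in period 3, group 13; S is in period 3, group 16; Ga is in period 4, group 13; As is in period 4, group 15.
Electronegativity increases across a period and decreases down a group, tracking effective nuclear charge and atomic size.
These span different periods and groups, so the two trends combine.
Al > Li: period and group pull opposite ways; the across-period shift dominates (1.61 vs 0.98).
Ga > Al: this pair runs against the simple trend — see the exception note.
As > Ga: As lies to the right of Ga in period 4, so the across-period effect alone puts As higher.
S > As: both effects reinforce here, so S is clearly the higher of the two.
Note the exception: Ga has a higher electronegativity than Al, contrary to the simple trend — poor shielding by filled d (and f) subshells raises the heavier element's effective nuclear charge more than the simple down-group trend predicts.
Tabulated electronegativity (Pauling): Li 0.98, Al 1.61, S 2.58, Ga 1.81, As 2.18.
So from highest to lowest: S > As > Ga > Al > Li.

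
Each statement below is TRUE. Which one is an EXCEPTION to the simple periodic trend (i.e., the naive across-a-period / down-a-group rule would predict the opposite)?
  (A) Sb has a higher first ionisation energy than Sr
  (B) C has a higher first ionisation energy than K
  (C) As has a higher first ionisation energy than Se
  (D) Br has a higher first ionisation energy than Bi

(C)

The general trend: first ionisation energy increases across a period and decreases down a group.
(A) Sb (period 5, group 15) vs Sr (period 5, group 2): the stated order agrees with the simple trend.
(B) C (period 2, group 14) vs K (period 4, group 1): the stated order agrees with the simple trend.
(C) As (period 4, group 15) vs Se (period 4, group 16): the stated order contradicts the simple trend.
(D) Br (period 4, group 17) vs Bi (period 6, group 15): the stated order agrees with the simple trend.
The exception is (C): Se (4p⁴) ionizes more easily than half-filled As (4p³).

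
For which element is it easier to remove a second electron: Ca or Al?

The second ionization energy removes an electron from the +1 ion. For each element: Ca⁺ still has 1 valence electron; Al⁺ still has 2 valence electrons.
All are still removing valence electrons, so compare the +1 ions as you would atoms: IE_2 generally rises across a period (higher Z_eff) and falls down a group (larger shell), subject to the usual subshell exceptions.
Valence configurations: Ca⁺ [Ar]4s¹, Al⁺ [Ne]3s².
The numbers (kJ/mol): Ca 1145, Al 1817.
So the second ionization energies run Ca < Al.

Ca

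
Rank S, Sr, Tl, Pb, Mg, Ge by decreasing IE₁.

Mg is in period 3, group 2; S is in period 3, group 16; Ge is in period 4, group 14; Sr is in period 5, group 2; Tl is in period 6, group 13; Pb is in period 6, group 14.
Removing the outermost electron gets harder across a period and easier down a group.
Here both period and group differ, so the two effects have to be weighed against each other.
Tl > Sr: period and group pull opposite ways; the across-period shift dominates (589 vs 550 kJ/mol).
Pb > Tl: Pb lies to the right of Tl in period 6, so the across-period effect alone puts Pb higher.
Mg > Pb: the two effects oppose for this pair; the down-group effect wins (738 vs 716 kJ/mol).
Ge > Mg: period and group pull opposite ways; the across-period shift dominates (762 vs 738 kJ/mol).
S > Ge: relative to Ge, both the across-period and down-group shifts push S's first ionization energy up.
For reference (kJ/mol): Mg 738, S 1000, Ge 762, Sr 550, Tl 589, Pb 716.
So from highest to lowest: S > Ge > Mg > Pb > Tl > Sr.

S, Ge, Mg, Pb, Tl, Sr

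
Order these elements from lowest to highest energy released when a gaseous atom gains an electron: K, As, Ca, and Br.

K is in period 4, group 1; Ca is in period 4, group 2; As is in period 4, group 15; Br is in period 4, group 17.
EA tends to increase across a period and decrease down a group, though the pattern is less regular than for IE or radius.
All lie in period 4; the across-period trend (electron affinity increases left to right) applies, with the exception below.
Note the exception: K has a higher electron affinity than Ca, contrary to the simple trend — adding an electron to Ca (ns²) has to open a new, higher-energy np subshell, which is unfavourable.
Tabulated electron affinity (kJ/mol): K 48, Ca 2, As 78, Br 325.
So from lowest to highest: Ca < K < As < Br.

Ca, K, As, Br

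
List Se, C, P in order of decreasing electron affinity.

C is in period 2, group 14; P is in period 3, group 15; Se is in period 4, group 16.
Atoms with high Z_eff and room in the valence shell (especially the halogens) have the most exothermic electron affinities.
A diagonal step moves right (one effect) and down (the opposite effect) at once.
C > P: period and group pull opposite ways; the down-group shift dominates (122 vs 72 kJ/mol).
Se > C: the two effects oppose for this pair; the across-period effect wins (195 vs 122 kJ/mol).
Tabulated electron affinity (kJ/mol): C 122, P 72, Se 195.
So from highest to lowest: Se > C > P.

Se > C > P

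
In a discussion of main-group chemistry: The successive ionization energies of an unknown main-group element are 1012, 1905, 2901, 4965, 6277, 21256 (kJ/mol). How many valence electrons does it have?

5

Look for the largest jump between consecutive ionization energies: IE6/IE5 ≈ 3.4, far larger than any earlier ratio.
That jump marks the point where a core electron is being removed. So the atom has 5 valence electrons.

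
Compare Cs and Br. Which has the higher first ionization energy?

Br is in period 4, group 17; Cs is in period 6, group 1.
Removing the outermost electron gets harder across a period and easier down a group.
These span different periods and groups, so the two trends combine.
Br > Cs: relative to Cs, both the across-period and down-group shifts push Br's first ionization energy up.
Tabulated first ionization energy (kJ/mol): Br 1140, Cs 376.
So Br has the higher first ionization energy (Br > Cs).

Br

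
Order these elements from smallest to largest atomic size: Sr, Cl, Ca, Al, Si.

Cl < Si < Al < Ca < Sr

Al is in period 3, group 13; Si is in period 3, group 14; Cl is in period 3, group 17; Ca is in period 4, group 2; Sr is in period 5, group 2.
Across a period the added protons contract the valence shell; down a group each new principal shell makes the atom larger.
These span different periods and groups, so the two trends combine.
Si > Cl: Si lies to the left of Cl in period 3, so the across-period effect alone puts Si larger.
Al > Si: both are in period 3; the period trend gives Al the larger value.
Ca > Al: relative to Al, both the across-period and down-group shifts push Ca's atomic radius up.
Sr > Ca: they share group 2; the group trend gives Sr the larger value.
Tabulated atomic radius (pm): Al 126, Si 116, Cl 99, Ca 171, Sr 185.
So from smallest to largest: Cl < Si < Al < Ca < Sr.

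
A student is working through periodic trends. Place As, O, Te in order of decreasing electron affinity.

Te > O > As

O is in period 2, group 16; As is in period 4, group 15; Te is in period 5, group 16.
Atoms with high Z_eff and room in the valence shell (especially the halogens) have the most exothermic electron affinities.
These span different periods and groups, so the two trends combine.
O > As: relative to As, both the across-period and down-group shifts push O's electron affinity up.
Te > O: this pair runs against the simple trend — see the exception note.
Note the exception: Te has a higher electron affinity than O, contrary to the simple trend — O's compact 2p subshell gives strong electron–electron repulsion on the added electron.
For reference (kJ/mol): O 141, As 78, Te 190.
So from highest to lowest: Te > O > As.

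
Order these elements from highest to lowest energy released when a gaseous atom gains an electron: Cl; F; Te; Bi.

F is in period 2, group 17; Cl is in period 3, group 17; Te is in period 5, group 16; Bi is in period 6, group 15.
Electron affinity generally becomes more exothermic across a period toward the halogens and less exothermic down a group.
These span different periods and groups, so the two trends combine.
Te > Bi: relative to Bi, both the across-period and down-group shifts push Te's electron affinity up.
F > Te: both effects reinforce here, so F is clearly the higher of the two.
Cl > F: this pair runs against the simple trend — see the exception note.
Note the exception: Cl has a higher electron affinity than F, contrary to the simple trend — F's small 2p subshell makes the incoming electron feel strong e⁻–e⁻ repulsion, so Cl actually releases more energy on gaining an electron.
Tabulated electron affinity (kJ/mol): F 328, Cl 349, Te 190, Bi 91.
So from highest to lowest: Cl > F > Te > Bi.

Cl > F > Te > Bi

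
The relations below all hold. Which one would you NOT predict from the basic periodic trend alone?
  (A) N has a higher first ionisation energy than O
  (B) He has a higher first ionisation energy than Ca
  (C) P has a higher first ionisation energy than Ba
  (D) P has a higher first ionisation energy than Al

The general trend: first ionisation energy increases across a period and decreases down a group.
(A) N (period 2, group 15) vs O (period 2, group 16): the stated order contradicts the simple trend.
(B) He (period 1, group 18) vs Ca (period 4, group 2): the stated order agrees with the simple trend.
(C) P (period 3, group 15) vs Ba (period 6, group 2): the stated order agrees with the simple trend.
(D) P (period 3, group 15) vs Al (period 3, group 13): the stated order agrees with the simple trend.
The exception is (A): pairing an electron in O's 2p⁴ costs repulsion energy, so O ionizes more easily than half-filled N (2p³).

(A)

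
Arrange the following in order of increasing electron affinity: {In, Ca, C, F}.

EA tends to increase across a period and decrease down a group, though the pattern is less regular than for IE or radius.
These span different periods and groups, so the two trends combine.
In > Ca: the two effects oppose for this pair; the across-period effect wins (29 vs 2 kJ/mol).
C > In: both effects reinforce here, so C is clearly the higher of the two.
F > C: F lies to the right of C in period 2, so the across-period effect alone puts F higher.
Approximate values (kJ/mol): C 122, F 328, Ca 2, In 29.
So from lowest to highest: Ca < In < C < F.

Ca < In < C < F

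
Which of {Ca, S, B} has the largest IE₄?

Consider each +3 ion: Ca³⁺ is already 1 electron into the core; S³⁺ still has 3 valence electrons; B³⁺ is the bare [He] core.
Breaking into a closed-shell core is much more expensive than removing a leftover valence electron — Ca and B have the largest IE_4 here.
Approximate IE_4 values (kJ/mol): Ca 6491, S 4556, B 25026.
Hence IE_4: S < Ca < B.

B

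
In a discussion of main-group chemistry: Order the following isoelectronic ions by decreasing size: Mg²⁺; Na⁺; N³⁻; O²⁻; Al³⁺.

N³⁻ > O²⁻ > Na⁺ > Mg²⁺ > Al³⁺

All of these have 10 electrons, so size is governed by nuclear charge alone: the more protons, the stronger the pull on the same electron cloud, and the smaller the ion.
Nuclear charges: Al³⁺ (Z=13), Mg²⁺ (Z=12), Na⁺ (Z=11), O²⁻ (Z=8), N³⁻ (Z=7).
Largest to smallest: N³⁻ > O²⁻ > Na⁺ > Mg²⁺ > Al³⁺.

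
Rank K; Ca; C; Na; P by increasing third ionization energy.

P, K, C, Ca, Na

After 2 electrons have been removed, what remains? K²⁺ is already 1 electron into the core; Ca²⁺ is the bare [Ar] core; C²⁺ still has 2 valence electrons; Na²⁺ is already 1 electron into the core; P²⁺ still has 3 valence electrons.
Usually core removal costs more than valence removal, but here the competition is close: a tightly held n=2 valence electron can cost more to remove than an n=3 core electron, so the actual values have to decide it.
Valence configurations: C²⁺ [He]2s², P²⁺ [Ne]3s²3p¹.
Approximate IE_3 values (kJ/mol): K 4420, Ca 4912, C 4620, Na 6910, P 2914.
Overall IE_3 order: P < K < C < Ca < Na.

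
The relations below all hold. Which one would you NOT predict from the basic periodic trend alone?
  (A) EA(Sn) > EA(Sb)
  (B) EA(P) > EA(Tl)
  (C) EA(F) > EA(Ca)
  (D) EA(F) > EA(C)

(A)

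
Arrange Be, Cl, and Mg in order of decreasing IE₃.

Be, Mg, Cl

The third ionization energy removes an electron from the +2 ion. For each element: Be²⁺ is the bare [He] core; Cl²⁺ still has 5 valence electrons; Mg²⁺ is the bare [Ne] core.
Pulling an electron out of a noble-gas core costs far more than removing a remaining valence electron, so Mg and Be sit at the high end of IE_3.
Approximate IE_3 values (kJ/mol): Be 14849, Cl 3822, Mg 7733.
Hence IE_3: Cl < Mg < Be.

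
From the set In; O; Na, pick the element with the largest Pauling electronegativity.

O

O is in period 2, group 16; Na is in period 3, group 1; In is in period 5, group 13.
Atoms toward the upper right of the periodic table pull bonding electrons most strongly.
These span different periods and groups, so the two trends combine.
In > Na: the two effects oppose for this pair; the across-period effect wins (1.78 vs 0.93).
O > In: relative to In, both the across-period and down-group shifts push O's electronegativity up.
Tabulated electronegativity (Pauling): O 3.44, Na 0.93, In 1.78.
The largest Pauling electronegativity among these belongs to O.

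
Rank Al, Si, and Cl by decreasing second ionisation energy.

IE_2 is the cost of taking one more electron from the +1 cation: Al⁺ still has 2 valence electrons; Si⁺ still has 3 valence electrons; Cl⁺ still has 6 valence electrons.
All are still removing valence electrons, so compare the +1 ions as you would atoms: IE_2 generally rises across a period (higher Z_eff) and falls down a group (larger shell), subject to the usual subshell exceptions.
Valence configurations: Al⁺ [Ne]3s², Si⁺ [Ne]3s²3p¹, Cl⁺ [Ne]3s²3p⁴.
Si⁺ loses a lone 3p electron whereas Al⁺ must break into a filled 3s² pair, so IE_2(Al) > IE_2(Si) even though Si has the higher nuclear charge.
The numbers (kJ/mol): Al 1817, Si 1577, Cl 2298.
Hence IE_2: Si < Al < Cl.

Cl, Al, Si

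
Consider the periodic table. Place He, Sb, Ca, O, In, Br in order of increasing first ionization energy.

In, Ca, Sb, Br, O, He

Across a period the outer electron is held more tightly (higher IE₁); down a group it sits in a higher shell, more shielded, and comes off more easily.
Neither a single period nor a single group — weigh both effects.
Ca > In: period and group pull opposite ways; the down-group shift dominates (590 vs 558 kJ/mol).
Sb > Ca: the two effects oppose for this pair; the across-period effect wins (831 vs 590 kJ/mol).
Br > Sb: relative to Sb, both the across-period and down-group shifts push Br's first ionization energy up.
O > Br: the two effects oppose for this pair; the down-group effect wins (1314 vs 1140 kJ/mol).
He > O: relative to O, both the across-period and down-group shifts push He's first ionization energy up.
For reference (kJ/mol): He 2372, O 1314, Ca 590, Br 1140, In 558, Sb 831.
So from lowest to highest: In < Ca < Sb < Br < O < He.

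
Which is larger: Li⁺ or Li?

Forming Li⁺ removes 1 electron from Li. Fewer electrons for the same nuclear charge means less shielding and a higher Z_eff on the remaining electrons, and for main-group metals the entire outer shell is lost.
A cation is smaller than its parent atom: Li⁺ < Li.

Li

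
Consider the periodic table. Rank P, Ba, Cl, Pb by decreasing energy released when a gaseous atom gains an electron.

Cl > P > Pb > Ba

P is in period 3, group 15; Cl is in period 3, group 17; Ba is in period 6, group 2; Pb is in period 6, group 14.
Electron affinity generally becomes more exothermic across a period toward the halogens and less exothermic down a group.
Here both period and group differ, so the two effects have to be weighed against each other.
Pb > Ba: both are in period 6; the period trend gives Pb the larger value.
P > Pb: relative to Pb, both the across-period and down-group shifts push P's electron affinity up.
Cl > P: both are in period 3; the period trend gives Cl the larger value.
Approximate values (kJ/mol): P 72, Cl 349, Ba 14, Pb 35.
So from highest to lowest: Cl > P > Pb > Ba.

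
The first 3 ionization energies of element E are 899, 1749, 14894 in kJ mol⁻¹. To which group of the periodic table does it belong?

Look for the largest jump between consecutive ionization energies: IE3/IE2 ≈ 8.5, far larger than any earlier ratio.
That jump marks the point where a core electron is being removed. So the atom has 2 valence electrons.
A main-group element with 2 valence electrons is in group 2.

Group 2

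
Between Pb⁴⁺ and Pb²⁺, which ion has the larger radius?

Pb²⁺

Both ions have Z = 82 protons, but Pb⁴⁺ has lost more electrons, so its remaining electrons feel a larger effective nuclear charge per electron and are pulled in more tightly.
Higher positive charge → smaller ion, so Pb²⁺ > Pb⁴⁺.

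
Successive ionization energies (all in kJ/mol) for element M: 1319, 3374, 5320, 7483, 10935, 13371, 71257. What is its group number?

Look for the largest jump between consecutive ionization energies: IE7/IE6 ≈ 5.3, far larger than any earlier ratio.
That jump marks the point where a core electron is being removed. So the atom has 6 valence electrons.
A main-group element with 6 valence electrons is in group 16.

Group 16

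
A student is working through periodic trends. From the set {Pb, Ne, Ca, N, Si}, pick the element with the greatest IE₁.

Ne

N is in period 2, group 15; Ne is in period 2, group 18; Si is in period 3, group 14; Ca is in period 4, group 2; Pb is in period 6, group 14.
IE₁ increases left→right with effective nuclear charge and decreases top→bottom as the valence shell moves farther out.
Here both period and group differ, so the two effects have to be weighed against each other.
Pb > Ca: the two effects oppose for this pair; the across-period effect wins (716 vs 590 kJ/mol).
Si > Pb: Si sits above Pb in group 14, so the down-group effect alone puts Si higher.
N > Si: both effects reinforce here, so N is clearly the higher of the two.
Ne > N: Ne lies to the right of N in period 2, so the across-period effect alone puts Ne higher.
Tabulated first ionization energy (kJ/mol): N 1402, Ne 2081, Si 786, Ca 590, Pb 716.
The greatest IE₁ among these belongs to Ne.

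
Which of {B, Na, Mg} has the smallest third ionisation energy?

B

IE_3 is the cost of taking one more electron from the +2 cation: B²⁺ still has 1 valence electron; Na²⁺ is already 1 electron into the core; Mg²⁺ is the bare [Ne] core.
Core electrons are held far more tightly than valence electrons, so Na and Mg top the IE_3 order.
The numbers (kJ/mol): B 3660, Na 6910, Mg 7733.
So the third ionization energies run B < Na < Mg.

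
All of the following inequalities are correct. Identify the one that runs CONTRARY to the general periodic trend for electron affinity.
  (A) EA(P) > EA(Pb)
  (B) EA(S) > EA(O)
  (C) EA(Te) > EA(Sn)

(B)

The general trend: electron affinity increases across a period and decreases down a group.
(A) P (period 3, group 15) vs Pb (period 6, group 14): the stated order agrees with the simple trend.
(B) S (period 3, group 16) vs O (period 2, group 16): the stated order contradicts the simple trend.
(C) Te (period 5, group 16) vs Sn (period 5, group 14): the stated order agrees with the simple trend.
The exception is (B): the compact 2p subshell of O repels the added electron more than S's larger 3p does.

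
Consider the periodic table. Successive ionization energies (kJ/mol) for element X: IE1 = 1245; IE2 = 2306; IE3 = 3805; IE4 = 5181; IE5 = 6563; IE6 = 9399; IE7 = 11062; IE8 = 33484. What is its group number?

Group 17

Look for the largest jump between consecutive ionization energies: IE8/IE7 ≈ 3.0, far larger than any earlier ratio.
That jump marks the point where a core electron is being removed. So the atom has 7 valence electrons.
A main-group element with 7 valence electrons is in group 17.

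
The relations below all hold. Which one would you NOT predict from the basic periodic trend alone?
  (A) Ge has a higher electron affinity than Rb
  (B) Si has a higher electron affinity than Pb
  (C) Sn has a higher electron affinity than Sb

(C)

The general trend: electron affinity increases across a period and decreases down a group.
(A) Ge (period 4, group 14) vs Rb (period 5, group 1): the stated order agrees with the simple trend.
(B) Si (period 3, group 14) vs Pb (period 6, group 14): the stated order agrees with the simple trend.
(C) Sn (period 5, group 14) vs Sb (period 5, group 15): the stated order contradicts the simple trend.
The exception is (C): adding an electron to Sb's half-filled 5p³ is unfavourable, so Sn has the more exothermic EA.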